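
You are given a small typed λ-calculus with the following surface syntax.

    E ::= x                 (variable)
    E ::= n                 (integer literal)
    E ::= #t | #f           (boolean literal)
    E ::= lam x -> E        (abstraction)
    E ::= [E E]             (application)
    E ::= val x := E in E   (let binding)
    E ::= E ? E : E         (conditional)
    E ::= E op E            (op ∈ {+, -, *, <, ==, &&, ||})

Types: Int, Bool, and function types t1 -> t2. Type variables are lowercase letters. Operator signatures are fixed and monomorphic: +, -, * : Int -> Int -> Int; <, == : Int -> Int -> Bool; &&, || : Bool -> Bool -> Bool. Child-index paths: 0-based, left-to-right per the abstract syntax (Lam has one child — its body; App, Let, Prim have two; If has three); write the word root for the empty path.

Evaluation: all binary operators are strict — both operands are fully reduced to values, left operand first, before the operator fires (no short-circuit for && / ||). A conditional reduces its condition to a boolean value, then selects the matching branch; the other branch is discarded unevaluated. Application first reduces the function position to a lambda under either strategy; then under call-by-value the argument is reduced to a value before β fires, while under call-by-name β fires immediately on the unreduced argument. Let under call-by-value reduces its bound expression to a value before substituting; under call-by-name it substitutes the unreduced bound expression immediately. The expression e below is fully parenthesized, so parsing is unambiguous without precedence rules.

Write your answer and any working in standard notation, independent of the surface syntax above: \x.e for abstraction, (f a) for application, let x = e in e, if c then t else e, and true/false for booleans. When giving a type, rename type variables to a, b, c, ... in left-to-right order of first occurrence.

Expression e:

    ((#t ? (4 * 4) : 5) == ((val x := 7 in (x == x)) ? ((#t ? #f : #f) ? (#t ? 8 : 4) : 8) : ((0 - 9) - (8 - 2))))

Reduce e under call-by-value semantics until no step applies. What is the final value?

Answer: false

Trace:
step 0: ((if true then (4 * 4) else 5) == (if (let x = 7 in (x == x)) then (if (if true then false else false) then (if true then 8 else 4) else 8) else ((0 - 9) - (8 - 2))))
step 1: [if@0] ((4 * 4) == (if (let x = 7 in (x == x)) then (if (if true then false else false) then (if true then 8 else 4) else 8) else ((0 - 9) - (8 - 2))))
step 2: [delta@0] (16 == (if (let x = 7 in (x == x)) then (if (if true then false else false) then (if true then 8 else 4) else 8) else ((0 - 9) - (8 - 2))))
step 3: [let@1.0] (16 == (if (7 == 7) then (if (if true then false else false) then (if true then 8 else 4) else 8) else ((0 - 9) - (8 - 2))))
step 4: [delta@1.0] (16 == (if true then (if (if true then false else false) then (if true then 8 else 4) else 8) else ((0 - 9) - (8 - 2))))
step 5: [if@1] (16 == (if (if true then false else false) then (if true then 8 else 4) else 8))
step 6: [if@1.0] (16 == (if false then (if true then 8 else 4) else 8))
step 7: [if@1] (16 == 8)
step 8: [delta@root] false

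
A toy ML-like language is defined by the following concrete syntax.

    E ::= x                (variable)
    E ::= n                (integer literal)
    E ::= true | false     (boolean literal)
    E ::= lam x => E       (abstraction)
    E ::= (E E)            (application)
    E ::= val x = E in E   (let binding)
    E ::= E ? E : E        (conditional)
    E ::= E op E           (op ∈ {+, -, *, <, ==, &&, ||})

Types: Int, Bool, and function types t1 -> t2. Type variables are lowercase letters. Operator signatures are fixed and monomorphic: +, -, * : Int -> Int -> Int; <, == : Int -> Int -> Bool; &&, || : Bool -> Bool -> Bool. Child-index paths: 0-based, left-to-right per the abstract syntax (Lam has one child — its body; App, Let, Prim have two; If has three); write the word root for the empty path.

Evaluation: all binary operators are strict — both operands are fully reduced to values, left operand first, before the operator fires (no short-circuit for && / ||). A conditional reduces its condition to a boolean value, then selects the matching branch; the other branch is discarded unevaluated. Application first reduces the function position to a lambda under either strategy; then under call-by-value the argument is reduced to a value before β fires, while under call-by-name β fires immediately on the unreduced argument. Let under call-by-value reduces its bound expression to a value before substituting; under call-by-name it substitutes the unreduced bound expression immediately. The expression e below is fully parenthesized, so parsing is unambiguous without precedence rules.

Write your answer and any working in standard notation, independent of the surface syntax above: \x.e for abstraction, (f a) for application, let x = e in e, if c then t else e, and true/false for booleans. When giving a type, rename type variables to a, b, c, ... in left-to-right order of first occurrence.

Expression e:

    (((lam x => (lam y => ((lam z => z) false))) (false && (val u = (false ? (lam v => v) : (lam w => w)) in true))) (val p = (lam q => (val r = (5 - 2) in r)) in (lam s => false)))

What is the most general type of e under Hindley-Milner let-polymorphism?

Answer: Bool

Trace:
z : c
\z._ : c -> c
  unify c -> c ~ Bool -> d
  unify c ~ Bool
  unify Bool ~ d
_ _ : Bool
\y._ : b -> Bool
\x._ : a -> b -> Bool
  unify Bool ~ Bool
  unify Bool ~ Bool
v : e
\v._ : e -> e
w : f
\w._ : f -> f
  unify e -> e ~ f -> f
  unify e ~ f
  unify f ~ f
let u : forall. f -> f
  unify Bool ~ Bool
  unify a -> b -> Bool ~ Bool -> g
  unify a ~ Bool
  unify b -> Bool ~ g
_ _ : b -> Bool
  unify Int ~ Int
  unify Int ~ Int
let r : Int
r : Int
\q._ : h -> Int
let p : forall. h -> Int
\s._ : i -> Bool
  unify b -> Bool ~ (i -> Bool) -> j
  unify b ~ i -> Bool
  unify Bool ~ j
_ _ : Bool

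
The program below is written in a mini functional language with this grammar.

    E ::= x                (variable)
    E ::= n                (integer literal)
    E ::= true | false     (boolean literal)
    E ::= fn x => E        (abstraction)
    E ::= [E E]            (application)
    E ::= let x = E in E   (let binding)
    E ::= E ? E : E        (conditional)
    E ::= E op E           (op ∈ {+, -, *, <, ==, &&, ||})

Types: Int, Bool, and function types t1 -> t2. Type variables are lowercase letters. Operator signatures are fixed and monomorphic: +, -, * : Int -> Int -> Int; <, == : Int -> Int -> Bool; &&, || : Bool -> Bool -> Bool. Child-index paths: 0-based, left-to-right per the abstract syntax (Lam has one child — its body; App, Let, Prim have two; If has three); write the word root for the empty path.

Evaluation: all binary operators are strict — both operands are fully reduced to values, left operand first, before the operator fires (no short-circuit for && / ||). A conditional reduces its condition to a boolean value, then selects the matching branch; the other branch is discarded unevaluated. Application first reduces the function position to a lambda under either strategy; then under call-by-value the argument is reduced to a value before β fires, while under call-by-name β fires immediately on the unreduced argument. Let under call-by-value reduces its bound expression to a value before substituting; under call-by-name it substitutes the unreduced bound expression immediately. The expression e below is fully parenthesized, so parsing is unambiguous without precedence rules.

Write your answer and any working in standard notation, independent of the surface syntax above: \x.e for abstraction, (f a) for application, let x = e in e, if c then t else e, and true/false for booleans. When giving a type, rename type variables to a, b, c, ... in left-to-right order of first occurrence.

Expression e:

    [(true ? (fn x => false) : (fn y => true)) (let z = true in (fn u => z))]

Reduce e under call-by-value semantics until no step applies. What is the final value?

Answer: false

Working:
step 0: ((if true then (\x.false) else (\y.true)) (let z = true in (\u.z)))
step 1: [if@0] ((\x.false) (let z = true in (\u.z)))
step 2: [let@1] ((\x.false) (\u.true))
step 3: [beta@root] false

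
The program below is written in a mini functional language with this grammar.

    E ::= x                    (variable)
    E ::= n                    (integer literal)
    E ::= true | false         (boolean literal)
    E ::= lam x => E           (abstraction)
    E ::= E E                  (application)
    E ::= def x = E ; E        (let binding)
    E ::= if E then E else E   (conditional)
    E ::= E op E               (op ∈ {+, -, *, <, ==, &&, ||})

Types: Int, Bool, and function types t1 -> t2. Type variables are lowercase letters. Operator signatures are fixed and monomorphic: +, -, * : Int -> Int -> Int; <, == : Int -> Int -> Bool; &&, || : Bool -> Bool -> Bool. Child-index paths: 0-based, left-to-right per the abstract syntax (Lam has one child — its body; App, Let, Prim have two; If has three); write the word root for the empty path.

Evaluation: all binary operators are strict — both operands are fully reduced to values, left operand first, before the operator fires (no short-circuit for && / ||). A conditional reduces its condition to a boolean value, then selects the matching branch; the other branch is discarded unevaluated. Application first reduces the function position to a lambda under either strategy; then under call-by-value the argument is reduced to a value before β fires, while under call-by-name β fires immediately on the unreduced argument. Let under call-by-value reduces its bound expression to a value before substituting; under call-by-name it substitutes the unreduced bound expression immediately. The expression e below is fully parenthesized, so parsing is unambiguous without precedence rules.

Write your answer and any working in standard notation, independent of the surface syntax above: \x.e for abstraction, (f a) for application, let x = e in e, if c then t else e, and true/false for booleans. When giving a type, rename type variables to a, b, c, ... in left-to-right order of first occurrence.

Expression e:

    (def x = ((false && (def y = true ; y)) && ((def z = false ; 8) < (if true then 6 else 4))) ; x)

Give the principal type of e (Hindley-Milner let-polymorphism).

Trace:
  unify Bool ~ Bool
let y : Bool
y : Bool
  unify Bool ~ Bool
  unify Bool ~ Bool
let z : Bool
  unify Int ~ Int
  unify Bool ~ Bool
  unify Int ~ Int
  unify Int ~ Int
  unify Bool ~ Bool
let x : Bool
x : Bool

Answer: Bool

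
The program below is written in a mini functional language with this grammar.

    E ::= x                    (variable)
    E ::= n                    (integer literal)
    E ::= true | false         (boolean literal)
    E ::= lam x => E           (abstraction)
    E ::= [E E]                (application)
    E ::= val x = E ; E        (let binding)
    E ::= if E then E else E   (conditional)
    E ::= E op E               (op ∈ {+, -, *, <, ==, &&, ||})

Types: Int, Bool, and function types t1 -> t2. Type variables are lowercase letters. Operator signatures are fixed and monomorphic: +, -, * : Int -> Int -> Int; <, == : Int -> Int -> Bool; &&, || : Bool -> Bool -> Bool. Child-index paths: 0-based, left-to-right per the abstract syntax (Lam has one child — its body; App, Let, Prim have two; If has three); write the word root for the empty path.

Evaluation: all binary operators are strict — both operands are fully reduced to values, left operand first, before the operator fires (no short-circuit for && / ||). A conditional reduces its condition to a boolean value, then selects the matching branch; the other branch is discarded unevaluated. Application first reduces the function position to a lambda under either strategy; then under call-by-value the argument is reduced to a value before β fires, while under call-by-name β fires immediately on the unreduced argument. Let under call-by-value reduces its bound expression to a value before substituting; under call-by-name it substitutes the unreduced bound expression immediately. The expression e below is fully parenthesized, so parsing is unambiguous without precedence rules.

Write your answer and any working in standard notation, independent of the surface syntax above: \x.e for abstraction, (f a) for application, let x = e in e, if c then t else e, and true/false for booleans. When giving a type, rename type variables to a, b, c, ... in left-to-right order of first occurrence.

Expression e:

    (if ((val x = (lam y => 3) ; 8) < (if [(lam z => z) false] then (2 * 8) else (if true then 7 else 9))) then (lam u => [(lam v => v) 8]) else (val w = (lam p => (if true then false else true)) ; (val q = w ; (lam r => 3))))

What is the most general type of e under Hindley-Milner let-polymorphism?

Trace:
\y._ : a -> Int
let x : forall. a -> Int
  unify Int ~ Int
z : b
\z._ : b -> b
  unify b -> b ~ Bool -> c
  unify b ~ Bool
  unify Bool ~ c
_ _ : Bool
  unify Bool ~ Bool
  unify Int ~ Int
  unify Int ~ Int
  unify Bool ~ Bool
  unify Int ~ Int
  unify Int ~ Int
  unify Int ~ Int
  unify Bool ~ Bool
v : e
\v._ : e -> e
  unify e -> e ~ Int -> f
  unify e ~ Int
  unify Int ~ f
_ _ : Int
\u._ : d -> Int
  unify Bool ~ Bool
  unify Bool ~ Bool
\p._ : g -> Bool
let w : forall. g -> Bool
w : h -> Bool
let q : forall. h -> Bool
\r._ : i -> Int
  unify d -> Int ~ i -> Int
  unify d ~ i
  unify Int ~ Int

Answer: a -> Int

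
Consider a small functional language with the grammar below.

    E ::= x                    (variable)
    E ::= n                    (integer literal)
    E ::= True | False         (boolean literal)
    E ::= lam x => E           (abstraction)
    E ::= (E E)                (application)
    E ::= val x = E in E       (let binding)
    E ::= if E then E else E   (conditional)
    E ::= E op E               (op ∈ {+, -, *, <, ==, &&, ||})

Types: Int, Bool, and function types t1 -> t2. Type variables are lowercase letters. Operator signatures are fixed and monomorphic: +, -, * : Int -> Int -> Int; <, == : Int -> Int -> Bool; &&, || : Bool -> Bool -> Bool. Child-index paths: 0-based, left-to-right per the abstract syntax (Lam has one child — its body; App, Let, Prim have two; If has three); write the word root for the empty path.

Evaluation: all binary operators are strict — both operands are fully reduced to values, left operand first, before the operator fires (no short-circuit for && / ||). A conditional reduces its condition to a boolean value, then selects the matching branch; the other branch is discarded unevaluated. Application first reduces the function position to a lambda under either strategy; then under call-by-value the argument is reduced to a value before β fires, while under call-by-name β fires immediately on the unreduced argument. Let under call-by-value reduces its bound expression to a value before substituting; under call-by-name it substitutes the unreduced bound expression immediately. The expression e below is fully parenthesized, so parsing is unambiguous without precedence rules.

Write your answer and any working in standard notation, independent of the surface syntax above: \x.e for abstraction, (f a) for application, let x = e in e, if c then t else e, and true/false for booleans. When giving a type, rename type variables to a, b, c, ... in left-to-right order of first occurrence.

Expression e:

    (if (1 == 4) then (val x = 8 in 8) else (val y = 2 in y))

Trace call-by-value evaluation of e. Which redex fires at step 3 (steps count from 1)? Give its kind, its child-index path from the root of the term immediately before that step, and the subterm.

Derivation:
step 0: (if (1 == 4) then (let x = 8 in 8) else (let y = 2 in y))
step 1: [delta@0] (if false then (let x = 8 in 8) else (let y = 2 in y))
step 2: [if@root] (let y = 2 in y)
step 3: [let@root] 2

Answer: let at root : (let y = 2 in y)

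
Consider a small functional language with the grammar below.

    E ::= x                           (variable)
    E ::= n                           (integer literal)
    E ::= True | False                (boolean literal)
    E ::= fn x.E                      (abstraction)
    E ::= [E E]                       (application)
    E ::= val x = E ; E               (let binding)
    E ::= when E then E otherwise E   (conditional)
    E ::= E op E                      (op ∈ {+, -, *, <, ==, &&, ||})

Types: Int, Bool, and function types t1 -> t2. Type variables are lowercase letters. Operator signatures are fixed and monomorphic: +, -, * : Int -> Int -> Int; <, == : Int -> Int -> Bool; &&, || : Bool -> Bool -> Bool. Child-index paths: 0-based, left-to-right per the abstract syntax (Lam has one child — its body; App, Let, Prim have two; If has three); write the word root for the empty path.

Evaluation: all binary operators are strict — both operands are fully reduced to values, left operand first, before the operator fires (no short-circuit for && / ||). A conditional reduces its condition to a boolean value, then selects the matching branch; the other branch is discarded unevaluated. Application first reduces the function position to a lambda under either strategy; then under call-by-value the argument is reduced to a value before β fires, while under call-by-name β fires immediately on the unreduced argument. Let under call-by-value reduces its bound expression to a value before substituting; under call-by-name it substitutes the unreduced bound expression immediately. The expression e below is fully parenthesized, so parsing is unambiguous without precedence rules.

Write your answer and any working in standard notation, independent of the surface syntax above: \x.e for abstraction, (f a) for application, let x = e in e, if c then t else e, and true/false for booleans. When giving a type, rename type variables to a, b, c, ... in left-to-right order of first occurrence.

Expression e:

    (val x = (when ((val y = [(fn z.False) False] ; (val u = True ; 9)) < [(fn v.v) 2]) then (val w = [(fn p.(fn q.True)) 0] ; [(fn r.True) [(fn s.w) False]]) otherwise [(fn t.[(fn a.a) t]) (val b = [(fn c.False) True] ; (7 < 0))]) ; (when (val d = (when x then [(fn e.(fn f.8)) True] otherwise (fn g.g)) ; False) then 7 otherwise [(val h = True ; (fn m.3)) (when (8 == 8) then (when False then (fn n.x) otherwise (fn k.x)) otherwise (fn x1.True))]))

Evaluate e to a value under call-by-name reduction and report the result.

Answer: 3

Working:
step 0: (let x = (if ((let y = ((\z.false) false) in (let u = true in 9)) < ((\v.v) 2)) then (let w = ((\p.(\q.true)) 0) in ((\r.true) ((\s.w) false))) else ((\t.((\a.a) t)) (let b = ((\c.false) true) in (7 < 0)))) in (if (let d = (if x then ((\e.(\f.8)) true) else (\g.g)) in false) then 7 else ((let h = true in (\m.3)) (if (8 == 8) then (if false then (\n.x) else (\k.x)) else (\x1.true)))))
step 1: [let@root] (if (let d = (if (if ((let y = ((\z.false) false) in (let u = true in 9)) < ((\v.v) 2)) then (let w = ((\p.(\q.true)) 0) in ((\r.true) ((\s.w) false))) else ((\t.((\a.a) t)) (let b = ((\c.false) true) in (7 < 0)))) then ((\e.(\f.8)) true) else (\g.g)) in false) then 7 else ((let h = true in (\m.3)) (if (8 == 8) then (if false then (\n.(if ((let y = ((\z.false) false) in (let u = true in 9)) < ((\v.v) 2)) then (let w = ((\p.(\q.true)) 0) in ((\r.true) ((\s.w) false))) else ((\t.((\a.a) t)) (let b = ((\c.false) true) in (7 < 0))))) else (\k.(if ((let y = ((\z.false) false) in (let u = true in 9)) < ((\v.v) 2)) then (let w = ((\p.(\q.true)) 0) in ((\r.true) ((\s.w) false))) else ((\t.((\a.a) t)) (let b = ((\c.false) true) in (7 < 0)))))) else (\x1.true))))
step 2: [let@0] (if false then 7 else ((let h = true in (\m.3)) (if (8 == 8) then (if false then (\n.(if ((let y = ((\z.false) false) in (let u = true in 9)) < ((\v.v) 2)) then (let w = ((\p.(\q.true)) 0) in ((\r.true) ((\s.w) false))) else ((\t.((\a.a) t)) (let b = ((\c.false) true) in (7 < 0))))) else (\k.(if ((let y = ((\z.false) false) in (let u = true in 9)) < ((\v.v) 2)) then (let w = ((\p.(\q.true)) 0) in ((\r.true) ((\s.w) false))) else ((\t.((\a.a) t)) (let b = ((\c.false) true) in (7 < 0)))))) else (\x1.true))))
step 3: [if@root] ((let h = true in (\m.3)) (if (8 == 8) then (if false then (\n.(if ((let y = ((\z.false) false) in (let u = true in 9)) < ((\v.v) 2)) then (let w = ((\p.(\q.true)) 0) in ((\r.true) ((\s.w) false))) else ((\t.((\a.a) t)) (let b = ((\c.false) true) in (7 < 0))))) else (\k.(if ((let y = ((\z.false) false) in (let u = true in 9)) < ((\v.v) 2)) then (let w = ((\p.(\q.true)) 0) in ((\r.true) ((\s.w) false))) else ((\t.((\a.a) t)) (let b = ((\c.false) true) in (7 < 0)))))) else (\x1.true)))
step 4: [let@0] ((\m.3) (if (8 == 8) then (if false then (\n.(if ((let y = ((\z.false) false) in (let u = true in 9)) < ((\v.v) 2)) then (let w = ((\p.(\q.true)) 0) in ((\r.true) ((\s.w) false))) else ((\t.((\a.a) t)) (let b = ((\c.false) true) in (7 < 0))))) else (\k.(if ((let y = ((\z.false) false) in (let u = true in 9)) < ((\v.v) 2)) then (let w = ((\p.(\q.true)) 0) in ((\r.true) ((\s.w) false))) else ((\t.((\a.a) t)) (let b = ((\c.false) true) in (7 < 0)))))) else (\x1.true)))
step 5: [beta@root] 3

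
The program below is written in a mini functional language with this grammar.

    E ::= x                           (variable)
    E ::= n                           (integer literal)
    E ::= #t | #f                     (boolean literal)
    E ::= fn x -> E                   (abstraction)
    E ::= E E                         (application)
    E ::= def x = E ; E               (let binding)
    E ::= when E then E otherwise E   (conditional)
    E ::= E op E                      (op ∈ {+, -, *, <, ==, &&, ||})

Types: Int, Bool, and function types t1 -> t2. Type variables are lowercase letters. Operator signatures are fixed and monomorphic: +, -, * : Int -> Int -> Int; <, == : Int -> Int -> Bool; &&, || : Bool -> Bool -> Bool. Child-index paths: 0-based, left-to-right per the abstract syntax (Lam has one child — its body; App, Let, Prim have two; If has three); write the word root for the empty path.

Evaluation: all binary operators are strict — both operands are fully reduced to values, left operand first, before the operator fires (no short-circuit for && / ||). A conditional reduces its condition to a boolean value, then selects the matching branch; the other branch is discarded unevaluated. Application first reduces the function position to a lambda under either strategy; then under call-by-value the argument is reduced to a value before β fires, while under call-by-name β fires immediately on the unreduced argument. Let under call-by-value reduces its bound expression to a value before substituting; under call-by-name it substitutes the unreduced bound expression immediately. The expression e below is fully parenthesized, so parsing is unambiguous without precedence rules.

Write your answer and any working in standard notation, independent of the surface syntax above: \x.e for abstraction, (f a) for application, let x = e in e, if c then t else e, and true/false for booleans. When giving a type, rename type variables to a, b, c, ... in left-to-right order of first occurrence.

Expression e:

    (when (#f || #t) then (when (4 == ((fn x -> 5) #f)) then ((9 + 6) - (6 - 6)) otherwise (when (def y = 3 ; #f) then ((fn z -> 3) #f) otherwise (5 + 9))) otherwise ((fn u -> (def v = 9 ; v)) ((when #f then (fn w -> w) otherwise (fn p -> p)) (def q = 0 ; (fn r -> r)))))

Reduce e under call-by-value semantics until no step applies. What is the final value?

Answer: 14

Derivation:
step 0: (if (false || true) then (if (4 == ((\x.5) false)) then ((9 + 6) - (6 - 6)) else (if (let y = 3 in false) then ((\z.3) false) else (5 + 9))) else ((\u.(let v = 9 in v)) ((if false then (\w.w) else (\p.p)) (let q = 0 in (\r.r)))))
step 1: [delta@0] (if true then (if (4 == ((\x.5) false)) then ((9 + 6) - (6 - 6)) else (if (let y = 3 in false) then ((\z.3) false) else (5 + 9))) else ((\u.(let v = 9 in v)) ((if false then (\w.w) else (\p.p)) (let q = 0 in (\r.r)))))
step 2: [if@root] (if (4 == ((\x.5) false)) then ((9 + 6) - (6 - 6)) else (if (let y = 3 in false) then ((\z.3) false) else (5 + 9)))
step 3: [beta@0.1] (if (4 == 5) then ((9 + 6) - (6 - 6)) else (if (let y = 3 in false) then ((\z.3) false) else (5 + 9)))
step 4: [delta@0] (if false then ((9 + 6) - (6 - 6)) else (if (let y = 3 in false) then ((\z.3) false) else (5 + 9)))
step 5: [if@root] (if (let y = 3 in false) then ((\z.3) false) else (5 + 9))
step 6: [let@0] (if false then ((\z.3) false) else (5 + 9))
step 7: [if@root] (5 + 9)
step 8: [delta@root] 14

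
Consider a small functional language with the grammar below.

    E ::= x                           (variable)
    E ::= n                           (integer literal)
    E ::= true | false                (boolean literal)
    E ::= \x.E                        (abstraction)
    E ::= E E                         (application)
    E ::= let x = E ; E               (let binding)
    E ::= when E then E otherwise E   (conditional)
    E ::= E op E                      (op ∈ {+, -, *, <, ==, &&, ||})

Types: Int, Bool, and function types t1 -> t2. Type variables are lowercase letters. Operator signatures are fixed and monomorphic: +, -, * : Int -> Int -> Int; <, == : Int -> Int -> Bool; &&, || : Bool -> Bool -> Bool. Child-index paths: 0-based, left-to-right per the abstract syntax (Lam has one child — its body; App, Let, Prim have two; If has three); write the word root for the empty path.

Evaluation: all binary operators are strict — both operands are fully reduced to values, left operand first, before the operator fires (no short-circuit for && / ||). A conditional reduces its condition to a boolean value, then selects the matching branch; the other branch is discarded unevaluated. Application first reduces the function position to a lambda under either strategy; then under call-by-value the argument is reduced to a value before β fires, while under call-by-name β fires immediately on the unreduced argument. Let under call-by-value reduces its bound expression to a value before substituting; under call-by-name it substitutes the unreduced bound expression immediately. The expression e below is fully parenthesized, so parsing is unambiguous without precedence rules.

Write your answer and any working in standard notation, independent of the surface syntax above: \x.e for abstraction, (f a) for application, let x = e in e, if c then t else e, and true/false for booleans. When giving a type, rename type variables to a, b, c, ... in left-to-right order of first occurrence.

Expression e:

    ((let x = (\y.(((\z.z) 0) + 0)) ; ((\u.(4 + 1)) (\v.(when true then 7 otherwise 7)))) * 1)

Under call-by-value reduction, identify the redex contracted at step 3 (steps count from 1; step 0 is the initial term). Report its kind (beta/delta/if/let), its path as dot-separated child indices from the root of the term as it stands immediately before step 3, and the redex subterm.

Trace:
step 0: ((let x = (\y.(((\z.z) 0) + 0)) in ((\u.(4 + 1)) (\v.(if true then 7 else 7)))) * 1)
step 1: [let@0] (((\u.(4 + 1)) (\v.(if true then 7 else 7))) * 1)
step 2: [beta@0] ((4 + 1) * 1)
step 3: [delta@0] (5 * 1)

Answer: delta at 0 : (4 + 1)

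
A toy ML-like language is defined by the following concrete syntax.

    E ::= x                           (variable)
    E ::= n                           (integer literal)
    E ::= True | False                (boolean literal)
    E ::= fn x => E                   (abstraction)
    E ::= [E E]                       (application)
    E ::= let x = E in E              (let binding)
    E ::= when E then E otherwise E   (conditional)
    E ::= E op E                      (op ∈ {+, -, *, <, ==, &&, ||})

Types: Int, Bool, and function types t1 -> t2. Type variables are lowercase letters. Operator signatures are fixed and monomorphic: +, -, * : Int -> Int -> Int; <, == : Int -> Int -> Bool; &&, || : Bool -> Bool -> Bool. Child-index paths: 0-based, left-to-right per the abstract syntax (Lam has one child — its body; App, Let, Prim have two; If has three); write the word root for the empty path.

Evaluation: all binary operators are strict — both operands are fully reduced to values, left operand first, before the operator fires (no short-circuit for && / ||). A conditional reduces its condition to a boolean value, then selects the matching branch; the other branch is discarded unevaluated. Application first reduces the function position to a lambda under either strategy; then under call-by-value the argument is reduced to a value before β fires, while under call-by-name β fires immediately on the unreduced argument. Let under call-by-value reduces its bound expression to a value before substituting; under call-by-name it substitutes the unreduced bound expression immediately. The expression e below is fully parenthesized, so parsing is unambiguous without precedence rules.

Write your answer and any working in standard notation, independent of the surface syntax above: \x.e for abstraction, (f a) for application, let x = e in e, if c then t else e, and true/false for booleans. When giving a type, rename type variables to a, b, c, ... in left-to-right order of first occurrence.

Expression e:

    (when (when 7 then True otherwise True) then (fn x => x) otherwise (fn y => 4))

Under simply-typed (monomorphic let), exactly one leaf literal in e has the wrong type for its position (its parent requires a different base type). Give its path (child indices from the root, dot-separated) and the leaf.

Derivation:
  unify Int ~ Bool
  FAIL: mismatch Int ~ Bool

Answer: 0.0 : 7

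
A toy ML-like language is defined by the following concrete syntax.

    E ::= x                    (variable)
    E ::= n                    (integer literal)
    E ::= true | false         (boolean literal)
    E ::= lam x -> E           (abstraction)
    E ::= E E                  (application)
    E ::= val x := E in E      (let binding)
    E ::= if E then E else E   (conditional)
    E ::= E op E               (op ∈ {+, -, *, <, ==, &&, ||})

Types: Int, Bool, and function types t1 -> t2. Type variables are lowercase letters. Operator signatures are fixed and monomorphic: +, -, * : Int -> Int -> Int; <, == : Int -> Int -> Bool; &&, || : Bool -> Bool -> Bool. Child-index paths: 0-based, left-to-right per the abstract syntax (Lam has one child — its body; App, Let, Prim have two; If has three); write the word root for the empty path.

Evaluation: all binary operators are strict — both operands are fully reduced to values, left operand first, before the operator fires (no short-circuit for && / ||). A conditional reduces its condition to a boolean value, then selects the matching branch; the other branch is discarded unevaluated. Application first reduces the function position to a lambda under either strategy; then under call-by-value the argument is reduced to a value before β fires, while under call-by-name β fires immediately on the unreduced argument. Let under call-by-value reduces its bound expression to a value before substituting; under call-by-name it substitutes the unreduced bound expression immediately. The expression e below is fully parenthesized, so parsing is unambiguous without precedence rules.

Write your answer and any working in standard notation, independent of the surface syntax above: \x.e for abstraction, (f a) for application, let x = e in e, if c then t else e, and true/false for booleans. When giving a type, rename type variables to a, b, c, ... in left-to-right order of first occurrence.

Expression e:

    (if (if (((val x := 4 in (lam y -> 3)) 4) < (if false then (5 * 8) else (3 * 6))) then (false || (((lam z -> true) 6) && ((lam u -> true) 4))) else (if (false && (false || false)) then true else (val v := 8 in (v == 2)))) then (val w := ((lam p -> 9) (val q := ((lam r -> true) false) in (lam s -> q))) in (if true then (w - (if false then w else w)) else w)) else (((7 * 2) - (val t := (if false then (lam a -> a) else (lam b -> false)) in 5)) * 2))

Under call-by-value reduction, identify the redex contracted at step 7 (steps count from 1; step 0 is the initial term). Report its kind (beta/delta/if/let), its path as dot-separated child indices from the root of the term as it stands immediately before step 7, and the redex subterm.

Derivation:
step 0: (if (if (((let x = 4 in (\y.3)) 4) < (if false then (5 * 8) else (3 * 6))) then (false || (((\z.true) 6) && ((\u.true) 4))) else (if (false && (false || false)) then true else (let v = 8 in (v == 2)))) then (let w = ((\p.9) (let q = ((\r.true) false) in (\s.q))) in (if true then (w - (if false then w else w)) else w)) else (((7 * 2) - (let t = (if false then (\a.a) else (\b.false)) in 5)) * 2))
step 1: [let@0.0.0.0] (if (if (((\y.3) 4) < (if false then (5 * 8) else (3 * 6))) then (false || (((\z.true) 6) && ((\u.true) 4))) else (if (false && (false || false)) then true else (let v = 8 in (v == 2)))) then (let w = ((\p.9) (let q = ((\r.true) false) in (\s.q))) in (if true then (w - (if false then w else w)) else w)) else (((7 * 2) - (let t = (if false then (\a.a) else (\b.false)) in 5)) * 2))
step 2: [beta@0.0.0] (if (if (3 < (if false then (5 * 8) else (3 * 6))) then (false || (((\z.true) 6) && ((\u.true) 4))) else (if (false && (false || false)) then true else (let v = 8 in (v == 2)))) then (let w = ((\p.9) (let q = ((\r.true) false) in (\s.q))) in (if true then (w - (if false then w else w)) else w)) else (((7 * 2) - (let t = (if false then (\a.a) else (\b.false)) in 5)) * 2))
step 3: [if@0.0.1] (if (if (3 < (3 * 6)) then (false || (((\z.true) 6) && ((\u.true) 4))) else (if (false && (false || false)) then true else (let v = 8 in (v == 2)))) then (let w = ((\p.9) (let q = ((\r.true) false) in (\s.q))) in (if true then (w - (if false then w else w)) else w)) else (((7 * 2) - (let t = (if false then (\a.a) else (\b.false)) in 5)) * 2))
step 4: [delta@0.0.1] (if (if (3 < 18) then (false || (((\z.true) 6) && ((\u.true) 4))) else (if (false && (false || false)) then true else (let v = 8 in (v == 2)))) then (let w = ((\p.9) (let q = ((\r.true) false) in (\s.q))) in (if true then (w - (if false then w else w)) else w)) else (((7 * 2) - (let t = (if false then (\a.a) else (\b.false)) in 5)) * 2))
step 5: [delta@0.0] (if (if true then (false || (((\z.true) 6) && ((\u.true) 4))) else (if (false && (false || false)) then true else (let v = 8 in (v == 2)))) then (let w = ((\p.9) (let q = ((\r.true) false) in (\s.q))) in (if true then (w - (if false then w else w)) else w)) else (((7 * 2) - (let t = (if false then (\a.a) else (\b.false)) in 5)) * 2))
step 6: [if@0] (if (false || (((\z.true) 6) && ((\u.true) 4))) then (let w = ((\p.9) (let q = ((\r.true) false) in (\s.q))) in (if true then (w - (if false then w else w)) else w)) else (((7 * 2) - (let t = (if false then (\a.a) else (\b.false)) in 5)) * 2))
step 7: [beta@0.1.0] (if (false || (true && ((\u.true) 4))) then (let w = ((\p.9) (let q = ((\r.true) false) in (\s.q))) in (if true then (w - (if false then w else w)) else w)) else (((7 * 2) - (let t = (if false then (\a.a) else (\b.false)) in 5)) * 2))

Answer: beta at 0.1.0 : ((\z.true) 6)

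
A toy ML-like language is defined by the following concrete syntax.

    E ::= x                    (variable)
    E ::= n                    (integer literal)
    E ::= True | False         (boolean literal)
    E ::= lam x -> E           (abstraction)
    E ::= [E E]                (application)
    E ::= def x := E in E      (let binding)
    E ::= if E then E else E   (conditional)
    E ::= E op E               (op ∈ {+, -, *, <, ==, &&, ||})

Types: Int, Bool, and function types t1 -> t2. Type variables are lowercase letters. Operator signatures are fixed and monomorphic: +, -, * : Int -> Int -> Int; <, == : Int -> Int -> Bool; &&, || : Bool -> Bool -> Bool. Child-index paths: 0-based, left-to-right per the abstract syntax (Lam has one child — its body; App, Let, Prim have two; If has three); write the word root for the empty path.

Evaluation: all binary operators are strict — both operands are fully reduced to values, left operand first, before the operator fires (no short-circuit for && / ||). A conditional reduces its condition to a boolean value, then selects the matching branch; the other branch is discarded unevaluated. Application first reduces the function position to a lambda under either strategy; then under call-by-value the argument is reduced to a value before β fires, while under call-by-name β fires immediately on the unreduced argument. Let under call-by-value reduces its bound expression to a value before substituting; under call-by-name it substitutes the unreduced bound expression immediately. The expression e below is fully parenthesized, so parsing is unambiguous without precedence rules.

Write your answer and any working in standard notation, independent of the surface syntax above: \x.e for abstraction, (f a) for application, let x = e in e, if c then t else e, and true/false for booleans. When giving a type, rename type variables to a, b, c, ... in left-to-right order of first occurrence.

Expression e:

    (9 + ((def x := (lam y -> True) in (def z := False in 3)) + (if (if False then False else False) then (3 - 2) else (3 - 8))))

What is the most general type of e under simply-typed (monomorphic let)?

Answer: Int

Working:
  unify Int ~ Int
\y._ : a -> Bool
let x : a -> Bool
let z : Bool
  unify Int ~ Int
  unify Bool ~ Bool
  unify Bool ~ Bool
  unify Bool ~ Bool
  unify Int ~ Int
  unify Int ~ Int
  unify Int ~ Int
  unify Int ~ Int
  unify Int ~ Int
  unify Int ~ Int
  unify Int ~ Int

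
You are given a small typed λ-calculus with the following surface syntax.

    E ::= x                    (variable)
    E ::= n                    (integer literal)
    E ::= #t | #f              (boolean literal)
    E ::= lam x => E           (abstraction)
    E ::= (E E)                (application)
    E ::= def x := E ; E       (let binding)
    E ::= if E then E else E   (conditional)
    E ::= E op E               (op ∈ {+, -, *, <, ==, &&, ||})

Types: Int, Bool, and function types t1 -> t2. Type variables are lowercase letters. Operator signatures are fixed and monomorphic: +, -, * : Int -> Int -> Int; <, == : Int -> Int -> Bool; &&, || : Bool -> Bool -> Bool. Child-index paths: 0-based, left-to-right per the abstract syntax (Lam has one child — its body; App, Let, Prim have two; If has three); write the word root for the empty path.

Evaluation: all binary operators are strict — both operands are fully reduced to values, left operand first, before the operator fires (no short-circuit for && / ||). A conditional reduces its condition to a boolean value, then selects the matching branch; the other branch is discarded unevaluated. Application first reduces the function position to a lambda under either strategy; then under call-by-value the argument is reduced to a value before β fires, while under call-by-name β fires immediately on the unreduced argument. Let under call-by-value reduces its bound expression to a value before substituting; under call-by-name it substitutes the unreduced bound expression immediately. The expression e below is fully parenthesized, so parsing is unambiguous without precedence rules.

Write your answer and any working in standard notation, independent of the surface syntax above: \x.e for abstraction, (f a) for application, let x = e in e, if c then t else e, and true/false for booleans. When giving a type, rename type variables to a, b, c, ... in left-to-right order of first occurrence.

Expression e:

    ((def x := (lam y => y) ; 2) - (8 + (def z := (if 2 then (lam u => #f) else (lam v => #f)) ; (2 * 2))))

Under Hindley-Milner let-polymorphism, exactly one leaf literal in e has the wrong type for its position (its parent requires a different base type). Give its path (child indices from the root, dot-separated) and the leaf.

Answer: 1.1.0.0 : 2

Derivation:
y : a
\y._ : a -> a
let x : forall. a -> a
  unify Int ~ Int
  unify Int ~ Int
  unify Int ~ Bool
  FAIL: mismatch Int ~ Bool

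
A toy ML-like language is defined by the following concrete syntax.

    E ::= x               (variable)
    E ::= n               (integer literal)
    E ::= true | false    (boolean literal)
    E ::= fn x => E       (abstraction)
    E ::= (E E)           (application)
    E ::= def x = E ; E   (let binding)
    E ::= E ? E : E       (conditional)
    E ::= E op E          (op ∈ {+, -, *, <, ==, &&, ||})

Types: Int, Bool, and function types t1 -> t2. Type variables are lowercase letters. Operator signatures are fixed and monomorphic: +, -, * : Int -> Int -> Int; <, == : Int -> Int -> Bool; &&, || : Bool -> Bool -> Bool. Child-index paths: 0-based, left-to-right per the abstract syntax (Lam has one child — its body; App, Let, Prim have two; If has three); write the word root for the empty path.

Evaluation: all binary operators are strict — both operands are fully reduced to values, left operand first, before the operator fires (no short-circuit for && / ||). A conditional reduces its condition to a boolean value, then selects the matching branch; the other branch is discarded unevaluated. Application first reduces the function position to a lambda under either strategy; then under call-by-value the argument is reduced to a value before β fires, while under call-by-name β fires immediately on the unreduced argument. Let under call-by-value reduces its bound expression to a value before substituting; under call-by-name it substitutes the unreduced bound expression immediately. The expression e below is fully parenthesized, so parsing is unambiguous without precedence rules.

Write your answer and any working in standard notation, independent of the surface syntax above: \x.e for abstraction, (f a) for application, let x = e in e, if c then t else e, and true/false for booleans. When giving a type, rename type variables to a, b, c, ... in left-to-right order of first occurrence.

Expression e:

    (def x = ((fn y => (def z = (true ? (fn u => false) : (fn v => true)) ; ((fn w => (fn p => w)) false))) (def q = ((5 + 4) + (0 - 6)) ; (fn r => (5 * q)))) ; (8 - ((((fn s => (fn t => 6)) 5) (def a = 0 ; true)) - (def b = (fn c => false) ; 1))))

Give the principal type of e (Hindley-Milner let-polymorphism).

Answer: Int

Working:
  unify Bool ~ Bool
\u._ : b -> Bool
\v._ : c -> Bool
  unify b -> Bool ~ c -> Bool
  unify b ~ c
  unify Bool ~ Bool
let z : forall. c -> Bool
w : d
\p._ : e -> d
\w._ : d -> e -> d
  unify d -> e -> d ~ Bool -> f
  unify d ~ Bool
  unify e -> Bool ~ f
_ _ : e -> Bool
\y._ : a -> e -> Bool
  unify Int ~ Int
  unify Int ~ Int
  unify Int ~ Int
  unify Int ~ Int
  unify Int ~ Int
  unify Int ~ Int
let q : Int
  unify Int ~ Int
q : Int
  unify Int ~ Int
\r._ : g -> Int
  unify a -> e -> Bool ~ (g -> Int) -> h
  unify a ~ g -> Int
  unify e -> Bool ~ h
_ _ : e -> Bool
let x : forall. e -> Bool
  unify Int ~ Int
\t._ : j -> Int
\s._ : i -> j -> Int
  unify i -> j -> Int ~ Int -> k
  unify i ~ Int
  unify j -> Int ~ k
_ _ : j -> Int
let a : Int
  unify j -> Int ~ Bool -> l
  unify j ~ Bool
  unify Int ~ l
_ _ : Int
  unify Int ~ Int
\c._ : m -> Bool
let b : forall. m -> Bool
  unify Int ~ Int
  unify Int ~ Int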